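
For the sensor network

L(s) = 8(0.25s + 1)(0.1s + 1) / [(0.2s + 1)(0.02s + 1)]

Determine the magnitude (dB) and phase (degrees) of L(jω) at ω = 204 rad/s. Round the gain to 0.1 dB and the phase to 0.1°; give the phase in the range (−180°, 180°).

At ω = 204 rad/s:
zero (1 + j204·0.25) = 1 + j51 → |·| ≈ 51.01, ∠ ≈ 88.88°
zero (1 + j204·0.1) = 1 + j20.4 → |·| ≈ 20.424, ∠ ≈ 87.19°
pole (1 + j204·0.2) = 1 + j40.8 → |·| ≈ 40.812, ∠ ≈ 88.60°
pole (1 + j204·0.02) = 1 + j4.08 → |·| ≈ 4.2008, ∠ ≈ 76.23°
|L| = 8 · 51.01 · 20.424 / (40.812 · 4.2008) ≈ 48.615
Gain = 20 log₁₀(48.615) ≈ 33.74 dB
∠L = (88.88° + 87.19°) − (88.60° + 76.23°) = 11.24°

33.7 dB, 11.2°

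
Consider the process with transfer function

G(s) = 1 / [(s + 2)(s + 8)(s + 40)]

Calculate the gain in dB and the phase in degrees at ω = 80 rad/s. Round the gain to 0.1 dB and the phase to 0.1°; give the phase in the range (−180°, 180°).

-115.2 dB, 123.7°

At s = jω = j80:
pole (s+2): 2 + j80 → |·| = √(2²+80²) = √6404 ≈ 80.025, ∠ = arctan(80/2) ≈ 88.57°
pole (s+8): 8 + j80 → |·| = √(8²+80²) = √6464 ≈ 80.399, ∠ = arctan(80/8) ≈ 84.29°
pole (s+40): 40 + j80 → |·| = √(40²+80²) = √8000 ≈ 89.443, ∠ = arctan(80/40) ≈ 63.43°
|G| = 1 / 5.7547e+05 ≈ 1.7377e-06
Gain = 20 log₁₀(1.7377e-06) ≈ -115.20 dB
∠G = 0.00° − 236.29° = -236.29° ≡ 123.71° (principal value)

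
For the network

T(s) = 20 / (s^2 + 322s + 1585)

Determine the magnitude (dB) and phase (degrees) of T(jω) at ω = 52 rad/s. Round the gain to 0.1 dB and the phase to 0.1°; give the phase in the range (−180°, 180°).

Substitute s = j52:
Numerator: 20 = 20 + j0
Denominator: (j52)^2 + 322(j52) + 1585 = -1119 + j16744
|N| = √(20² + 0²) ≈ 20, ∠N ≈ 0.00°
|D| = √(1119² + 16744²) ≈ 16781, ∠D ≈ 93.82°
|T| = 20 / 16781 ≈ 0.0011918
Gain = 20 log₁₀(0.0011918) ≈ -58.48 dB
∠T = 0.00° − 93.82° = -93.82°

-58.5 dB, -93.8°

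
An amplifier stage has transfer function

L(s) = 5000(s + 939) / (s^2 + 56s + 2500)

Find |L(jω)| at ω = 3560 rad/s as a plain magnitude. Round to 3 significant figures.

1.45

At s = jω = j3560:
zero (s+939): 939 + j3560 → |·| = √(939²+3560²) = √13555321 ≈ 3681.8, ∠ = arctan(3560/939) ≈ 75.22°
quadratic: (j3560)² + 56·j3560 + 2500 = -12671100 + j199360 → |·| ≈ 1.2673e+07, ∠ ≈ 179.10°
|L| = 5000 · 3681.8 / 1.2673e+07 ≈ 1.4526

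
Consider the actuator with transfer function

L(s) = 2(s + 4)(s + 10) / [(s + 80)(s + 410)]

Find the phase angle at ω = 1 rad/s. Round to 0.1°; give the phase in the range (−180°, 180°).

18.9°

At s = jω = j1:
zero (s+4): 4 + j1 → |·| = √(4²+1²) = √17 ≈ 4.1231, ∠ = arctan(1/4) ≈ 14.04°
zero (s+10): 10 + j1 → |·| = √(10²+1²) = √101 ≈ 10.05, ∠ = arctan(1/10) ≈ 5.71°
pole (s+80): 80 + j1 → |·| = √(80²+1²) = √6401 ≈ 80.006, ∠ = arctan(1/80) ≈ 0.72°
pole (s+410): 410 + j1 → |·| = √(410²+1²) = √168101 ≈ 410, ∠ = arctan(1/410) ≈ 0.14°
∠L = 19.75° − 0.86° = 18.89°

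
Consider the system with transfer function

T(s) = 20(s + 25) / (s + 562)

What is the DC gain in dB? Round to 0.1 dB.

-1.0 dB

T(0) = 20·25 / (562) ≈ 0.88968
20 log₁₀(0.88968) ≈ -1.02 dB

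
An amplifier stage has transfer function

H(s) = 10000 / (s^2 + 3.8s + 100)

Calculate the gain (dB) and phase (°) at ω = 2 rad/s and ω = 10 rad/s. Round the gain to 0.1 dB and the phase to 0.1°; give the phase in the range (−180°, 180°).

At s = jω = j2:
quadratic: (j2)² + 3.8·j2 + 100 = 96 + j7.6 → |·| ≈ 96.3, ∠ ≈ 4.53°
|H| = 10000 / 96.3 ≈ 103.84
Gain = 20 log₁₀(103.84) ≈ 40.33 dB
∠H = 0.00° − 4.53° = -4.53°

At s = jω = j10:
quadratic: (j10)² + 3.8·j10 + 100 = 0 + j38 → |·| ≈ 38, ∠ ≈ 90.00°
|H| = 10000 / 38 ≈ 263.16
Gain = 20 log₁₀(263.16) ≈ 48.40 dB
∠H = 0.00° − 90.00° = -90.00°

ω = 2: 40.3 dB, -4.5°; ω = 10: 48.4 dB, -90.0°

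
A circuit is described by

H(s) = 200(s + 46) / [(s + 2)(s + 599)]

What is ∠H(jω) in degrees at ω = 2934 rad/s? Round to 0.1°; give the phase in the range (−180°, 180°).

-79.3°

At s = jω = j2934:
zero (s+46): 46 + j2934 → |·| = √(46²+2934²) = √8610472 ≈ 2934.4, ∠ = arctan(2934/46) ≈ 89.10°
pole (s+2): 2 + j2934 → |·| = √(2²+2934²) = √8608360 ≈ 2934, ∠ = arctan(2934/2) ≈ 89.96°
pole (s+599): 599 + j2934 → |·| = √(599²+2934²) = √8967157 ≈ 2994.5, ∠ = arctan(2934/599) ≈ 78.46°
∠H = 89.10° − 168.42° = -79.32°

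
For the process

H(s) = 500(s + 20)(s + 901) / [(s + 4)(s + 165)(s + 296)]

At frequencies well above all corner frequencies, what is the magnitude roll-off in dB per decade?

Each pole contributes −20 dB/decade at high frequency; each zero contributes +20 dB/decade.
Net: 2 zero(s) − 3 pole(s) → -20 dB/decade.

-20 dB/decade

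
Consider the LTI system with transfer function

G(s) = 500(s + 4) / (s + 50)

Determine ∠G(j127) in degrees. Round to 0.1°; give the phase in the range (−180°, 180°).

19.7°

At s = jω = j127:
zero (s+4): 4 + j127 → |·| = √(4²+127²) = √16145 ≈ 127.06, ∠ = arctan(127/4) ≈ 88.20°
pole (s+50): 50 + j127 → |·| = √(50²+127²) = √18629 ≈ 136.49, ∠ = arctan(127/50) ≈ 68.51°
∠G = 88.20° − 68.51° = 19.69°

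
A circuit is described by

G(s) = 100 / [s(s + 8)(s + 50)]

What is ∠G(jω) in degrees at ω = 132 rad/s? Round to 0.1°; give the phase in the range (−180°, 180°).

At s = jω = j132:
pole (s+8): 8 + j132 → |·| = √(8²+132²) = √17488 ≈ 132.24, ∠ = arctan(132/8) ≈ 86.53°
pole (s+50): 50 + j132 → |·| = √(50²+132²) = √19924 ≈ 141.15, ∠ = arctan(132/50) ≈ 69.25°
pole at origin: |s| = 132, ∠ = 90.00° (in denominator)
∠G = 0.00° − 245.78° = -245.78° ≡ 114.22° (principal value)

114.2°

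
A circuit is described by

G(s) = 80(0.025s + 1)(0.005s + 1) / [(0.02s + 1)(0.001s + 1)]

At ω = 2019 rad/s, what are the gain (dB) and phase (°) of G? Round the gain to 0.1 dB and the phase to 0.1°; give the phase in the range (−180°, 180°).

53.1 dB, 21.0°

At ω = 2019 rad/s:
zero (1 + j2019·0.025) = 1 + j50.475 → |·| ≈ 50.485, ∠ ≈ 88.87°
zero (1 + j2019·0.005) = 1 + j10.095 → |·| ≈ 10.144, ∠ ≈ 84.34°
pole (1 + j2019·0.02) = 1 + j40.38 → |·| ≈ 40.392, ∠ ≈ 88.58°
pole (1 + j2019·0.001) = 1 + j2.019 → |·| ≈ 2.2531, ∠ ≈ 63.65°
|G| = 80 · 50.485 · 10.144 / (40.392 · 2.2531) ≈ 450.18
Gain = 20 log₁₀(450.18) ≈ 53.07 dB
∠G = (88.87° + 84.34°) − (88.58° + 63.65°) = 20.98°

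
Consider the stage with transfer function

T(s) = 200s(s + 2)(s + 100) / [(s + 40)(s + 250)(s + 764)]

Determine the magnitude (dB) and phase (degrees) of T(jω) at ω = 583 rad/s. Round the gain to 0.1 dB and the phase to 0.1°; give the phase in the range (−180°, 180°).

At s = jω = j583:
zero (s+2): 2 + j583 → |·| = √(2²+583²) = √339893 ≈ 583, ∠ = arctan(583/2) ≈ 89.80°
zero (s+100): 100 + j583 → |·| = √(100²+583²) = √349889 ≈ 591.51, ∠ = arctan(583/100) ≈ 80.27°
zero at origin: s = j583 → |·| = 583, ∠ = 90.00°
pole (s+40): 40 + j583 → |·| = √(40²+583²) = √341489 ≈ 584.37, ∠ = arctan(583/40) ≈ 86.08°
pole (s+250): 250 + j583 → |·| = √(250²+583²) = √402389 ≈ 634.34, ∠ = arctan(583/250) ≈ 66.79°
pole (s+764): 764 + j583 → |·| = √(764²+583²) = √923585 ≈ 961.03, ∠ = arctan(583/764) ≈ 37.35°
|T| = 200 · 2.0105e+08 / 3.5624e+08 ≈ 112.87
Gain = 20 log₁₀(112.87) ≈ 41.05 dB
∠T = 260.07° − 190.22° = 69.85°

41.1 dB, 69.9°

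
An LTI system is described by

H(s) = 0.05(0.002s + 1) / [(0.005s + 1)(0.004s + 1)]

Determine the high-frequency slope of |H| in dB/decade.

Each pole contributes −20 dB/decade at high frequency; each zero contributes +20 dB/decade.
Net: 1 zero(s) − 2 pole(s) → -20 dB/decade.

-20 dB/decade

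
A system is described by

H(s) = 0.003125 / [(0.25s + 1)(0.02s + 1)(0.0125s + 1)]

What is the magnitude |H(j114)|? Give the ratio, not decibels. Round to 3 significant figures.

At ω = 114 rad/s:
pole (1 + j114·0.25) = 1 + j28.5 → |·| ≈ 28.518, ∠ ≈ 87.99°
pole (1 + j114·0.02) = 1 + j2.28 → |·| ≈ 2.4897, ∠ ≈ 66.32°
pole (1 + j114·0.0125) = 1 + j1.425 → |·| ≈ 1.7409, ∠ ≈ 54.94°
|H| = 0.003125 · 1 / (28.518 · 2.4897 · 1.7409) ≈ 2.5282e-05

2.53e-05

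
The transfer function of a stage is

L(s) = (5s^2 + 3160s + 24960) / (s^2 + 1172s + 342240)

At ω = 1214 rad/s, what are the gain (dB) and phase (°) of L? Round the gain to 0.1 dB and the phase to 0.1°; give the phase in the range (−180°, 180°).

13.2 dB, 23.9°

Substitute s = j1214:
Numerator: 5(j1214)^2 + 3160(j1214) + 24960 = -7344020 + j3836240
Denominator: (j1214)^2 + 1172(j1214) + 342240 = -1131556 + j1422808
|N| = √(7344020² + 3836240²) ≈ 8.2856e+06, ∠N ≈ 152.42°
|D| = √(1131556² + 1422808²) ≈ 1.8179e+06, ∠D ≈ 128.50°
|L| = 8.2856e+06 / 1.8179e+06 ≈ 4.5578
Gain = 20 log₁₀(4.5578) ≈ 13.18 dB
∠L = 152.42° − 128.50° = 23.92°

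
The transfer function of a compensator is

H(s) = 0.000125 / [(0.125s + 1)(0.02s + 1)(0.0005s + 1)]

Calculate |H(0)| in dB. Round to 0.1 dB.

H(0) = 0.000125 · 1 / 1 = 0.000125
20 log₁₀(0.000125) ≈ -78.06 dB

-78.1 dB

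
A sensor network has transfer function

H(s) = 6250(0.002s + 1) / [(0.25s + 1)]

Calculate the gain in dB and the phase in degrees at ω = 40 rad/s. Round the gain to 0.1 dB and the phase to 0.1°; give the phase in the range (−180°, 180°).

55.9 dB, -79.7°

At ω = 40 rad/s:
zero (1 + j40·0.002) = 1 + j0.08 → |·| ≈ 1.0032, ∠ ≈ 4.57°
pole (1 + j40·0.25) = 1 + j10 → |·| ≈ 10.05, ∠ ≈ 84.29°
|H| = 6250 · 1.0032 / (10.05) ≈ 623.88
Gain = 20 log₁₀(623.88) ≈ 55.90 dB
∠H = (4.57°) − (84.29°) = -79.72°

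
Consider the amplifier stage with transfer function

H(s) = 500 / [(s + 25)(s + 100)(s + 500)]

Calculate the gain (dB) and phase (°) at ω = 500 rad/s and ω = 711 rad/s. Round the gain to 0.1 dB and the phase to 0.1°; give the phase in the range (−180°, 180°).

ω = 500: -111.2 dB, 149.2°; ω = 711: -119.0 dB, 135.1°

At s = jω = j500:
pole (s+25): 25 + j500 → |·| = √(25²+500²) = √250625 ≈ 500.62, ∠ = arctan(500/25) ≈ 87.14°
pole (s+100): 100 + j500 → |·| = √(100²+500²) = √260000 ≈ 509.9, ∠ = arctan(500/100) ≈ 78.69°
pole (s+500): 500 + j500 → |·| = √(500²+500²) = √500000 ≈ 707.11, ∠ = arctan(500/500) ≈ 45.00°
|H| = 500 / 1.805e+08 ≈ 2.7701e-06
Gain = 20 log₁₀(2.7701e-06) ≈ -111.15 dB
∠H = 0.00° − 210.83° = -210.83° ≡ 149.17° (principal value)

At s = jω = j711:
pole (s+25): 25 + j711 → |·| = √(25²+711²) = √506146 ≈ 711.44, ∠ = arctan(711/25) ≈ 87.99°
pole (s+100): 100 + j711 → |·| = √(100²+711²) = √515521 ≈ 718, ∠ = arctan(711/100) ≈ 81.99°
pole (s+500): 500 + j711 → |·| = √(500²+711²) = √755521 ≈ 869.21, ∠ = arctan(711/500) ≈ 54.88°
|H| = 500 / 4.44e+08 ≈ 1.1261e-06
Gain = 20 log₁₀(1.1261e-06) ≈ -118.97 dB
∠H = 0.00° − 224.86° = -224.86° ≡ 135.14° (principal value)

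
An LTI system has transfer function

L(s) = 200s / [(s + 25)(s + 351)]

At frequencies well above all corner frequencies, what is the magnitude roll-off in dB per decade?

Each pole contributes −20 dB/decade at high frequency; each zero contributes +20 dB/decade.
Net: 1 zero(s) − 2 pole(s) → -20 dB/decade.

-20 dB/decade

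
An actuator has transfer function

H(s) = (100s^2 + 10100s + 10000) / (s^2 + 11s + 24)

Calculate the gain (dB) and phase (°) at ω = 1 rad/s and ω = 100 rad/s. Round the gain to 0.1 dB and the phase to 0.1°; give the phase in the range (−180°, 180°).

Substitute s = j1:
Numerator: 100(j1)^2 + 10100(j1) + 10000 = 9900 + j10100
Denominator: (j1)^2 + 11(j1) + 24 = 23 + j11
|N| = √(9900² + 10100²) ≈ 14143, ∠N ≈ 45.57°
|D| = √(23² + 11²) ≈ 25.495, ∠D ≈ 25.56°
|H| = 14143 / 25.495 ≈ 554.74
Gain = 20 log₁₀(554.74) ≈ 54.88 dB
∠H = 45.57° − 25.56° = 20.01°

Substitute s = j100:
Numerator: 100(j100)^2 + 10100(j100) + 10000 = -990000 + j1010000
Denominator: (j100)^2 + 11(j100) + 24 = -9976 + j1100
|N| = √(990000² + 1010000²) ≈ 1.4143e+06, ∠N ≈ 134.43°
|D| = √(9976² + 1100²) ≈ 10036, ∠D ≈ 173.71°
|H| = 1.4143e+06 / 10036 ≈ 140.92
Gain = 20 log₁₀(140.92) ≈ 42.98 dB
∠H = 134.43° − 173.71° = -39.28°

ω = 1: 54.9 dB, 20.0°; ω = 100: 43.0 dB, -39.3°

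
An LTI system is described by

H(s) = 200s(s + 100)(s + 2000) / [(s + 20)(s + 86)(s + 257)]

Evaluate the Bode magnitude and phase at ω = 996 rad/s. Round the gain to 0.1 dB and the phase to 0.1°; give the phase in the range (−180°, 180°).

52.8 dB, -48.7°

At s = jω = j996:
zero (s+100): 100 + j996 → |·| = √(100²+996²) = √1002016 ≈ 1001, ∠ = arctan(996/100) ≈ 84.27°
zero (s+2000): 2000 + j996 → |·| = √(2000²+996²) = √4992016 ≈ 2234.3, ∠ = arctan(996/2000) ≈ 26.47°
zero at origin: s = j996 → |·| = 996, ∠ = 90.00°
pole (s+20): 20 + j996 → |·| = √(20²+996²) = √992416 ≈ 996.2, ∠ = arctan(996/20) ≈ 88.85°
pole (s+86): 86 + j996 → |·| = √(86²+996²) = √999412 ≈ 999.71, ∠ = arctan(996/86) ≈ 85.07°
pole (s+257): 257 + j996 → |·| = √(257²+996²) = √1058065 ≈ 1028.6, ∠ = arctan(996/257) ≈ 75.53°
|H| = 200 · 2.2276e+09 / 1.0244e+09 ≈ 434.91
Gain = 20 log₁₀(434.91) ≈ 52.77 dB
∠H = 200.74° − 249.45° = -48.71°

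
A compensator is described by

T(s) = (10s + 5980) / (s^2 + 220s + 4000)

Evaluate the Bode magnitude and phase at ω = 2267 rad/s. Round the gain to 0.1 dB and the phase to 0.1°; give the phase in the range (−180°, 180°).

-46.9 dB, -99.2°

Substitute s = j2267:
Numerator: 10(j2267) + 5980 = 5980 + j22670
Denominator: (j2267)^2 + 220(j2267) + 4000 = -5135289 + j498740
|N| = √(5980² + 22670²) ≈ 23445, ∠N ≈ 75.22°
|D| = √(5135289² + 498740²) ≈ 5.1595e+06, ∠D ≈ 174.45°
|T| = 23445 / 5.1595e+06 ≈ 0.004544
Gain = 20 log₁₀(0.004544) ≈ -46.85 dB
∠T = 75.22° − 174.45° = -99.23°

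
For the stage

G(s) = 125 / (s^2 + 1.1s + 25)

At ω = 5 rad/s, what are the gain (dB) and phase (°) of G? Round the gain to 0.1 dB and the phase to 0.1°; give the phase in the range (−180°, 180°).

27.1 dB, -90.0°

At s = jω = j5:
quadratic: (j5)² + 1.1·j5 + 25 = 0 + j5.5 → |·| ≈ 5.5, ∠ ≈ 90.00°
|G| = 125 / 5.5 ≈ 22.727
Gain = 20 log₁₀(22.727) ≈ 27.13 dB
∠G = 0.00° − 90.00° = -90.00°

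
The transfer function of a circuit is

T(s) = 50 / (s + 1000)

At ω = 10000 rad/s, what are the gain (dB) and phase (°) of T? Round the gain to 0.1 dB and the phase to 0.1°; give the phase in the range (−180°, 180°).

At s = jω = j10000:
pole (s+1000): 1000 + j10000 → |·| = √(1000²+10000²) = √101000000 ≈ 10050, ∠ = arctan(10000/1000) ≈ 84.29°
|T| = 50 / 10050 ≈ 0.0049751
Gain = 20 log₁₀(0.0049751) ≈ -46.06 dB
∠T = 0.00° − 84.29° = -84.29°

-46.1 dB, -84.3°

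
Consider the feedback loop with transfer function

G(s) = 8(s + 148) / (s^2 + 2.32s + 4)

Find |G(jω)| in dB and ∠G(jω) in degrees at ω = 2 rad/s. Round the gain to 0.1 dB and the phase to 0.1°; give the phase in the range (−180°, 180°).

48.1 dB, -89.2°

At s = jω = j2:
zero (s+148): 148 + j2 → |·| = √(148²+2²) = √21908 ≈ 148.01, ∠ = arctan(2/148) ≈ 0.77°
quadratic: (j2)² + 2.32·j2 + 4 = 0 + j4.64 → |·| ≈ 4.64, ∠ ≈ 90.00°
|G| = 8 · 148.01 / 4.64 ≈ 255.19
Gain = 20 log₁₀(255.19) ≈ 48.14 dB
∠G = 0.77° − 90.00° = -89.23°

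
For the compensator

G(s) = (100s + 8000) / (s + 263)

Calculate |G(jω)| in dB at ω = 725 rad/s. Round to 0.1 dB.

Substitute s = j725:
Numerator: 100(j725) + 8000 = 8000 + j72500
Denominator: (j725) + 263 = 263 + j725
|N| = √(8000² + 72500²) ≈ 72940, ∠N ≈ 83.70°
|D| = √(263² + 725²) ≈ 771.23, ∠D ≈ 70.06°
|G| = 72940 / 771.23 ≈ 94.576
Gain = 20 log₁₀(94.576) ≈ 39.52 dB

39.5 dB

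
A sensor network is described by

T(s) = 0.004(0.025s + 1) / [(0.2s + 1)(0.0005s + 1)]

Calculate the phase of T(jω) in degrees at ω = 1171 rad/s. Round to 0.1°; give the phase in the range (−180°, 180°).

At ω = 1171 rad/s:
zero (1 + j1171·0.025) = 1 + j29.275 → |·| ≈ 29.292, ∠ ≈ 88.04°
pole (1 + j1171·0.2) = 1 + j234.2 → |·| ≈ 234.2, ∠ ≈ 89.76°
pole (1 + j1171·0.0005) = 1 + j0.5855 → |·| ≈ 1.1588, ∠ ≈ 30.35°
∠T = (88.04°) − (89.76° + 30.35°) = -32.07°

-32.1°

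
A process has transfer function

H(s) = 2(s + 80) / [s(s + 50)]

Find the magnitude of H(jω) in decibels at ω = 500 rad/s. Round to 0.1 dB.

-47.9 dB

At s = jω = j500:
zero (s+80): 80 + j500 → |·| = √(80²+500²) = √256400 ≈ 506.36, ∠ = arctan(500/80) ≈ 80.91°
pole (s+50): 50 + j500 → |·| = √(50²+500²) = √252500 ≈ 502.49, ∠ = arctan(500/50) ≈ 84.29°
pole at origin: |s| = 500, ∠ = 90.00° (in denominator)
|H| = 2 · 506.36 / 2.5124e+05 ≈ 0.0040309
Gain = 20 log₁₀(0.0040309) ≈ -47.89 dB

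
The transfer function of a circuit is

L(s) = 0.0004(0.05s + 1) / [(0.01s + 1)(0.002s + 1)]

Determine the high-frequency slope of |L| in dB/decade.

Each pole contributes −20 dB/decade at high frequency; each zero contributes +20 dB/decade.
Net: 1 zero(s) − 2 pole(s) → -20 dB/decade.

-20 dB/decade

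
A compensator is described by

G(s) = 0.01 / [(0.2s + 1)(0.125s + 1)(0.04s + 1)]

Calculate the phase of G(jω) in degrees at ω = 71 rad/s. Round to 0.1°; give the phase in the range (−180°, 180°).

At ω = 71 rad/s:
pole (1 + j71·0.2) = 1 + j14.2 → |·| ≈ 14.235, ∠ ≈ 85.97°
pole (1 + j71·0.125) = 1 + j8.875 → |·| ≈ 8.9312, ∠ ≈ 83.57°
pole (1 + j71·0.04) = 1 + j2.84 → |·| ≈ 3.0109, ∠ ≈ 70.60°
∠G = (0°) − (85.97° + 83.57° + 70.60°) = -240.14° ≡ 119.86° (principal value)

119.9°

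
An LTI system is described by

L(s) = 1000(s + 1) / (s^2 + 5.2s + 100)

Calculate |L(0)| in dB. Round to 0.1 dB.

L(0) = 1000·1 / 100 = 10
20 log₁₀(10) ≈ 20.00 dB

20.0 dB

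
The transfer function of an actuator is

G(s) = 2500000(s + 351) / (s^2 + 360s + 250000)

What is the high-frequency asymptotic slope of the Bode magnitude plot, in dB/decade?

-20 dB/decade

Each pole contributes −20 dB/decade at high frequency; each zero contributes +20 dB/decade.
Net: 1 zero(s) − 2 pole(s) → -20 dB/decade.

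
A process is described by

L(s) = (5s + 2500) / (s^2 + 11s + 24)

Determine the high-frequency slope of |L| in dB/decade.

Each pole contributes −20 dB/decade at high frequency; each zero contributes +20 dB/decade.
Net: 1 zero(s) − 2 pole(s) → -20 dB/decade.

-20 dB/decade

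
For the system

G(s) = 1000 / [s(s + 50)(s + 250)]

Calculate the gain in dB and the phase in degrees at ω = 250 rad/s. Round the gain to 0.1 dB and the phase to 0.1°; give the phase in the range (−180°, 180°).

At s = jω = j250:
pole (s+50): 50 + j250 → |·| = √(50²+250²) = √65000 ≈ 254.95, ∠ = arctan(250/50) ≈ 78.69°
pole (s+250): 250 + j250 → |·| = √(250²+250²) = √125000 ≈ 353.55, ∠ = arctan(250/250) ≈ 45.00°
pole at origin: |s| = 250, ∠ = 90.00° (in denominator)
|G| = 1000 / 2.2534e+07 ≈ 4.4377e-05
Gain = 20 log₁₀(4.4377e-05) ≈ -87.06 dB
∠G = 0.00° − 213.69° = -213.69° ≡ 146.31° (principal value)

-87.1 dB, 146.3°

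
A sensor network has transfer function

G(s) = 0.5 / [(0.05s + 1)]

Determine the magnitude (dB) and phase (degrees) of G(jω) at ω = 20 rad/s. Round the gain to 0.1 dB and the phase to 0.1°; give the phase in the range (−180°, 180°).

At ω = 20 rad/s:
pole (1 + j20·0.05) = 1 + j1 → |·| ≈ 1.4142, ∠ ≈ 45.00°
|G| = 0.5 · 1 / (1.4142) ≈ 0.35356
Gain = 20 log₁₀(0.35356) ≈ -9.03 dB
∠G = (0°) − (45.00°) = -45.00°

-9.0 dB, -45.0°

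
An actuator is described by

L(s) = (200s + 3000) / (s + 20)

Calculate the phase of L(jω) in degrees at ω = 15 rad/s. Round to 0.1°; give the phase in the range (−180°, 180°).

8.1°

Substitute s = j15:
Numerator: 200(j15) + 3000 = 3000 + j3000
Denominator: (j15) + 20 = 20 + j15
|N| = √(3000² + 3000²) ≈ 4242.6, ∠N ≈ 45.00°
|D| = √(20² + 15²) ≈ 25, ∠D ≈ 36.87°
∠L = 45.00° − 36.87° = 8.13°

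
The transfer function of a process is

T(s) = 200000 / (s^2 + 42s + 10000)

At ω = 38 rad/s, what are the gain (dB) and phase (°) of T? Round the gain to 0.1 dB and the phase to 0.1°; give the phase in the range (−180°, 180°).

27.2 dB, -10.6°

At s = jω = j38:
quadratic: (j38)² + 42·j38 + 10000 = 8556 + j1596 → |·| ≈ 8703.6, ∠ ≈ 10.57°
|T| = 200000 / 8703.6 ≈ 22.979
Gain = 20 log₁₀(22.979) ≈ 27.23 dB
∠T = 0.00° − 10.57° = -10.57°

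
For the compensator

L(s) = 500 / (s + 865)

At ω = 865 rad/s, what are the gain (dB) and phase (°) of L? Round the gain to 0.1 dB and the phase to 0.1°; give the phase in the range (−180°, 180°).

-7.8 dB, -45.0°

At s = jω = j865:
pole (s+865): 865 + j865 → |·| = √(865²+865²) = √1496450 ≈ 1223.3, ∠ = arctan(865/865) ≈ 45.00°
|L| = 500 / 1223.3 ≈ 0.40873
Gain = 20 log₁₀(0.40873) ≈ -7.77 dB
∠L = 0.00° − 45.00° = -45.00°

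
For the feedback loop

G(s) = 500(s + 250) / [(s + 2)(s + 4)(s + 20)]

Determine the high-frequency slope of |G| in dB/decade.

-40 dB/decade

Each pole contributes −20 dB/decade at high frequency; each zero contributes +20 dB/decade.
Net: 1 zero(s) − 3 pole(s) → -40 dB/decade.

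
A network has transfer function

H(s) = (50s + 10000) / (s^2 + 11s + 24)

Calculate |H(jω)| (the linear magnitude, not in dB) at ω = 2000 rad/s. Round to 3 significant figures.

0.0251

Substitute s = j2000:
Numerator: 50(j2000) + 10000 = 10000 + j100000
Denominator: (j2000)^2 + 11(j2000) + 24 = -3999976 + j22000
|N| = √(10000² + 100000²) ≈ 1.005e+05, ∠N ≈ 84.29°
|D| = √(3999976² + 22000²) ≈ 4e+06, ∠D ≈ 179.68°
|H| = 1.005e+05 / 4e+06 ≈ 0.025125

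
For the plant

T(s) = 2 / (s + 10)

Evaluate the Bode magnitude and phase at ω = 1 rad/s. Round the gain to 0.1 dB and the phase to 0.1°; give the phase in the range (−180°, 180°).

At s = jω = j1:
pole (s+10): 10 + j1 → |·| = √(10²+1²) = √101 ≈ 10.05, ∠ = arctan(1/10) ≈ 5.71°
|T| = 2 / 10.05 ≈ 0.199
Gain = 20 log₁₀(0.199) ≈ -14.02 dB
∠T = 0.00° − 5.71° = -5.71°

-14.0 dB, -5.7°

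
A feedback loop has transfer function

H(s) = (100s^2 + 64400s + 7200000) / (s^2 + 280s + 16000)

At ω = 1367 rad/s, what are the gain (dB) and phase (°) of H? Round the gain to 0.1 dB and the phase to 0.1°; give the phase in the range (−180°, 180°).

40.5 dB, -14.4°

Substitute s = j1367:
Numerator: 100(j1367)^2 + 64400(j1367) + 7200000 = -179668900 + j88034800
Denominator: (j1367)^2 + 280(j1367) + 16000 = -1852689 + j382760
|N| = √(179668900² + 88034800²) ≈ 2.0008e+08, ∠N ≈ 153.90°
|D| = √(1852689² + 382760²) ≈ 1.8918e+06, ∠D ≈ 168.33°
|H| = 2.0008e+08 / 1.8918e+06 ≈ 105.76
Gain = 20 log₁₀(105.76) ≈ 40.49 dB
∠H = 153.90° − 168.33° = -14.43°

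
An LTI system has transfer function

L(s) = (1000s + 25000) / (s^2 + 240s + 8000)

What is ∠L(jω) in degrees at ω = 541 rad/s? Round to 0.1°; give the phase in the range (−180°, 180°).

-68.1°

Substitute s = j541:
Numerator: 1000(j541) + 25000 = 25000 + j541000
Denominator: (j541)^2 + 240(j541) + 8000 = -284681 + j129840
|N| = √(25000² + 541000²) ≈ 5.4158e+05, ∠N ≈ 87.35°
|D| = √(284681² + 129840²) ≈ 3.1289e+05, ∠D ≈ 155.48°
∠L = 87.35° − 155.48° = -68.13°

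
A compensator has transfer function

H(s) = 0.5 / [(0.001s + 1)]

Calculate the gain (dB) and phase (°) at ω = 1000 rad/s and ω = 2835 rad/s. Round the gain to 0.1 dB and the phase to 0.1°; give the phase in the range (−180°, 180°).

ω = 1000: -9.0 dB, -45.0°; ω = 2835: -15.6 dB, -70.6°

At ω = 1000 rad/s:
pole (1 + j1000·0.001) = 1 + j1 → |·| ≈ 1.4142, ∠ ≈ 45.00°
|H| = 0.5 · 1 / (1.4142) ≈ 0.35356
Gain = 20 log₁₀(0.35356) ≈ -9.03 dB
∠H = (0°) − (45.00°) = -45.00°

At ω = 2835 rad/s:
pole (1 + j2835·0.001) = 1 + j2.835 → |·| ≈ 3.0062, ∠ ≈ 70.57°
|H| = 0.5 · 1 / (3.0062) ≈ 0.16632
Gain = 20 log₁₀(0.16632) ≈ -15.58 dB
∠H = (0°) − (70.57°) = -70.57°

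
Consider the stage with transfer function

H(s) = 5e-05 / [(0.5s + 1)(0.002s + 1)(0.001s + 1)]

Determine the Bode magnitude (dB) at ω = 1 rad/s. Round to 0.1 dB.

At ω = 1 rad/s:
pole (1 + j1·0.5) = 1 + j0.5 → |·| ≈ 1.118, ∠ ≈ 26.57°
pole (1 + j1·0.002) = 1 + j0.002 → |·| ≈ 1, ∠ ≈ 0.11°
pole (1 + j1·0.001) = 1 + j0.001 → |·| ≈ 1, ∠ ≈ 0.06°
|H| = 5e-05 · 1 / (1.118 · 1 · 1) ≈ 4.4723e-05
Gain = 20 log₁₀(4.4723e-05) ≈ -86.99 dB

-87.0 dB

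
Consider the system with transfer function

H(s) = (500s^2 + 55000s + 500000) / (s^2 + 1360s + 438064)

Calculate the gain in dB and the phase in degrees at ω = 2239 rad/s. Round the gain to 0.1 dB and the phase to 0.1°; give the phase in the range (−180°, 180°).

53.2 dB, 30.8°

Substitute s = j2239:
Numerator: 500(j2239)^2 + 55000(j2239) + 500000 = -2506060500 + j123145000
Denominator: (j2239)^2 + 1360(j2239) + 438064 = -4575057 + j3045040
|N| = √(2506060500² + 123145000²) ≈ 2.5091e+09, ∠N ≈ 177.19°
|D| = √(4575057² + 3045040²) ≈ 5.4958e+06, ∠D ≈ 146.35°
|H| = 2.5091e+09 / 5.4958e+06 ≈ 456.55
Gain = 20 log₁₀(456.55) ≈ 53.19 dB
∠H = 177.19° − 146.35° = 30.84°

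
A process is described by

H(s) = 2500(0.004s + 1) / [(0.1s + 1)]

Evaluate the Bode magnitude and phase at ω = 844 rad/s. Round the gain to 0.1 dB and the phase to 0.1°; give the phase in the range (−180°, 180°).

At ω = 844 rad/s:
zero (1 + j844·0.004) = 1 + j3.376 → |·| ≈ 3.521, ∠ ≈ 73.50°
pole (1 + j844·0.1) = 1 + j84.4 → |·| ≈ 84.406, ∠ ≈ 89.32°
|H| = 2500 · 3.521 / (84.406) ≈ 104.29
Gain = 20 log₁₀(104.29) ≈ 40.36 dB
∠H = (73.50°) − (89.32°) = -15.82°

40.4 dB, -15.8°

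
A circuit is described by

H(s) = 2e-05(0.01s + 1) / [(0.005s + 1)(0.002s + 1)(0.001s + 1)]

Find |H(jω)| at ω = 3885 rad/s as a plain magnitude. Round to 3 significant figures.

At ω = 3885 rad/s:
zero (1 + j3885·0.01) = 1 + j38.85 → |·| ≈ 38.863, ∠ ≈ 88.53°
pole (1 + j3885·0.005) = 1 + j19.425 → |·| ≈ 19.451, ∠ ≈ 87.05°
pole (1 + j3885·0.002) = 1 + j7.77 → |·| ≈ 7.8341, ∠ ≈ 82.67°
pole (1 + j3885·0.001) = 1 + j3.885 → |·| ≈ 4.0116, ∠ ≈ 75.57°
|H| = 2e-05 · 38.863 / (19.451 · 7.8341 · 4.0116) ≈ 1.2715e-06

1.27e-06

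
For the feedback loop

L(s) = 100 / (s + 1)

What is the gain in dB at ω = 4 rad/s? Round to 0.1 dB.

27.7 dB

At s = jω = j4:
pole (s+1): 1 + j4 → |·| = √(1²+4²) = √17 ≈ 4.1231, ∠ = arctan(4/1) ≈ 75.96°
|L| = 100 / 4.1231 ≈ 24.254
Gain = 20 log₁₀(24.254) ≈ 27.70 dB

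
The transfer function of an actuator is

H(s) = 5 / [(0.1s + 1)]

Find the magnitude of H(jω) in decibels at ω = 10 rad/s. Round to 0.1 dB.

11.0 dB

At ω = 10 rad/s:
pole (1 + j10·0.1) = 1 + j1 → |·| ≈ 1.4142, ∠ ≈ 45.00°
|H| = 5 · 1 / (1.4142) ≈ 3.5356
Gain = 20 log₁₀(3.5356) ≈ 10.97 dB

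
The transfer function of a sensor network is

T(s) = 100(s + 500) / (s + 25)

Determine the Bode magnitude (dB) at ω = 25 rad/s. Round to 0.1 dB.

63.0 dB

At s = jω = j25:
zero (s+500): 500 + j25 → |·| = √(500²+25²) = √250625 ≈ 500.62, ∠ = arctan(25/500) ≈ 2.86°
pole (s+25): 25 + j25 → |·| = √(25²+25²) = √1250 ≈ 35.355, ∠ = arctan(25/25) ≈ 45.00°
|T| = 100 · 500.62 / 35.355 ≈ 1416
Gain = 20 log₁₀(1416) ≈ 63.02 dB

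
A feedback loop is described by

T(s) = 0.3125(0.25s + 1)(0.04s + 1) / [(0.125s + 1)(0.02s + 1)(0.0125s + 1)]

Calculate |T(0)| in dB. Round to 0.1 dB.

-10.1 dB

T(0) = 0.3125 · 1 / 1 = 0.3125
20 log₁₀(0.3125) ≈ -10.10 dB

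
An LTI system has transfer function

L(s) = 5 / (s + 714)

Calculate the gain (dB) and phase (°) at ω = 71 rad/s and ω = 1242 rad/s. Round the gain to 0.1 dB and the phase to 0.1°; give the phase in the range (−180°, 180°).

ω = 71: -43.1 dB, -5.7°; ω = 1242: -49.1 dB, -60.1°

At s = jω = j71:
pole (s+714): 714 + j71 → |·| = √(714²+71²) = √514837 ≈ 717.52, ∠ = arctan(71/714) ≈ 5.68°
|L| = 5 / 717.52 ≈ 0.0069684
Gain = 20 log₁₀(0.0069684) ≈ -43.14 dB
∠L = 0.00° − 5.68° = -5.68°

At s = jω = j1242:
pole (s+714): 714 + j1242 → |·| = √(714²+1242²) = √2052360 ≈ 1432.6, ∠ = arctan(1242/714) ≈ 60.11°
|L| = 5 / 1432.6 ≈ 0.0034902
Gain = 20 log₁₀(0.0034902) ≈ -49.14 dB
∠L = 0.00° − 60.11° = -60.11°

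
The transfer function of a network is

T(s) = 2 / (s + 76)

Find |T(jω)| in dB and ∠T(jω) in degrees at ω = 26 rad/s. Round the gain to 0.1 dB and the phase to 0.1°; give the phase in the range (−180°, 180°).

Substitute s = j26:
Numerator: 2 = 2 + j0
Denominator: (j26) + 76 = 76 + j26
|N| = √(2² + 0²) ≈ 2, ∠N ≈ 0.00°
|D| = √(76² + 26²) ≈ 80.324, ∠D ≈ 18.89°
|T| = 2 / 80.324 ≈ 0.024899
Gain = 20 log₁₀(0.024899) ≈ -32.08 dB
∠T = 0.00° − 18.89° = -18.89°

-32.1 dB, -18.9°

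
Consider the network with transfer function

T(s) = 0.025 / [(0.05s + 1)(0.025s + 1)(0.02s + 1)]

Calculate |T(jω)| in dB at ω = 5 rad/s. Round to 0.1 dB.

At ω = 5 rad/s:
pole (1 + j5·0.05) = 1 + j0.25 → |·| ≈ 1.0308, ∠ ≈ 14.04°
pole (1 + j5·0.025) = 1 + j0.125 → |·| ≈ 1.0078, ∠ ≈ 7.13°
pole (1 + j5·0.02) = 1 + j0.1 → |·| ≈ 1.005, ∠ ≈ 5.71°
|T| = 0.025 · 1 / (1.0308 · 1.0078 · 1.005) ≈ 0.023946
Gain = 20 log₁₀(0.023946) ≈ -32.42 dB

-32.4 dB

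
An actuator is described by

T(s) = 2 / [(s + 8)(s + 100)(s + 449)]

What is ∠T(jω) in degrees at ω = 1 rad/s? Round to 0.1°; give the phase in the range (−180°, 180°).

At s = jω = j1:
pole (s+8): 8 + j1 → |·| = √(8²+1²) = √65 ≈ 8.0623, ∠ = arctan(1/8) ≈ 7.13°
pole (s+100): 100 + j1 → |·| = √(100²+1²) = √10001 ≈ 100, ∠ = arctan(1/100) ≈ 0.57°
pole (s+449): 449 + j1 → |·| = √(449²+1²) = √201602 ≈ 449, ∠ = arctan(1/449) ≈ 0.13°
∠T = 0.00° − 7.83° = -7.83°

-7.8°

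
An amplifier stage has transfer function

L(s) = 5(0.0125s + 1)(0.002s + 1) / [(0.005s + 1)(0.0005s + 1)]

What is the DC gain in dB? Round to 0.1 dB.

14.0 dB

L(0) = 5 · 1 / 1 = 5
20 log₁₀(5) ≈ 13.98 dB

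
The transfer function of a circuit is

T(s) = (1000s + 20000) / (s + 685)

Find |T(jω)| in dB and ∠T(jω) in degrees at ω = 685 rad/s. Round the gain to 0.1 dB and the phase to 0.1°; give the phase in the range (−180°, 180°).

57.0 dB, 43.3°

Substitute s = j685:
Numerator: 1000(j685) + 20000 = 20000 + j685000
Denominator: (j685) + 685 = 685 + j685
|N| = √(20000² + 685000²) ≈ 6.8529e+05, ∠N ≈ 88.33°
|D| = √(685² + 685²) ≈ 968.74, ∠D ≈ 45.00°
|T| = 6.8529e+05 / 968.74 ≈ 707.4
Gain = 20 log₁₀(707.4) ≈ 56.99 dB
∠T = 88.33° − 45.00° = 43.33°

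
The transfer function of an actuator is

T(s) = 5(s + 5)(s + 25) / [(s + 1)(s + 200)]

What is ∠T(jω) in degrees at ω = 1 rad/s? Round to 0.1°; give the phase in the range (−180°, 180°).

-31.7°

At s = jω = j1:
zero (s+5): 5 + j1 → |·| = √(5²+1²) = √26 ≈ 5.099, ∠ = arctan(1/5) ≈ 11.31°
zero (s+25): 25 + j1 → |·| = √(25²+1²) = √626 ≈ 25.02, ∠ = arctan(1/25) ≈ 2.29°
pole (s+1): 1 + j1 → |·| = √(1²+1²) = √2 ≈ 1.4142, ∠ = arctan(1/1) ≈ 45.00°
pole (s+200): 200 + j1 → |·| = √(200²+1²) = √40001 ≈ 200, ∠ = arctan(1/200) ≈ 0.29°
∠T = 13.60° − 45.29° = -31.69°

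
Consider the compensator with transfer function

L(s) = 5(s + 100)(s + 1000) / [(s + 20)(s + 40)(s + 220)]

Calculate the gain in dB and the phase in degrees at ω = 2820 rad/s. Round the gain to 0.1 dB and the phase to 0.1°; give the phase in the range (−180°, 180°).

-54.5 dB, -105.9°

At s = jω = j2820:
zero (s+100): 100 + j2820 → |·| = √(100²+2820²) = √7962400 ≈ 2821.8, ∠ = arctan(2820/100) ≈ 87.97°
zero (s+1000): 1000 + j2820 → |·| = √(1000²+2820²) = √8952400 ≈ 2992.1, ∠ = arctan(2820/1000) ≈ 70.47°
pole (s+20): 20 + j2820 → |·| = √(20²+2820²) = √7952800 ≈ 2820.1, ∠ = arctan(2820/20) ≈ 89.59°
pole (s+40): 40 + j2820 → |·| = √(40²+2820²) = √7954000 ≈ 2820.3, ∠ = arctan(2820/40) ≈ 89.19°
pole (s+220): 220 + j2820 → |·| = √(220²+2820²) = √8000800 ≈ 2828.6, ∠ = arctan(2820/220) ≈ 85.54°
|L| = 5 · 8.4431e+06 / 2.2497e+10 ≈ 0.0018765
Gain = 20 log₁₀(0.0018765) ≈ -54.53 dB
∠L = 158.44° − 264.32° = -105.88°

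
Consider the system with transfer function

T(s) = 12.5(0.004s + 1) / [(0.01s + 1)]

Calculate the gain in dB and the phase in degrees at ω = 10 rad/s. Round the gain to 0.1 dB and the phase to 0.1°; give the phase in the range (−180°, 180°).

At ω = 10 rad/s:
zero (1 + j10·0.004) = 1 + j0.04 → |·| ≈ 1.0008, ∠ ≈ 2.29°
pole (1 + j10·0.01) = 1 + j0.1 → |·| ≈ 1.005, ∠ ≈ 5.71°
|T| = 12.5 · 1.0008 / (1.005) ≈ 12.448
Gain = 20 log₁₀(12.448) ≈ 21.90 dB
∠T = (2.29°) − (5.71°) = -3.42°

21.9 dB, -3.4°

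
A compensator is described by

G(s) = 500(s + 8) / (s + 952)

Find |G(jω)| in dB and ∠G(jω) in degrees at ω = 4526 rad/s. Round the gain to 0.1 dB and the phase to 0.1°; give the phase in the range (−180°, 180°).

53.8 dB, 11.8°

At s = jω = j4526:
zero (s+8): 8 + j4526 → |·| = √(8²+4526²) = √20484740 ≈ 4526, ∠ = arctan(4526/8) ≈ 89.90°
pole (s+952): 952 + j4526 → |·| = √(952²+4526²) = √21390980 ≈ 4625, ∠ = arctan(4526/952) ≈ 78.12°
|G| = 500 · 4526 / 4625 ≈ 489.3
Gain = 20 log₁₀(489.3) ≈ 53.79 dB
∠G = 89.90° − 78.12° = 11.78°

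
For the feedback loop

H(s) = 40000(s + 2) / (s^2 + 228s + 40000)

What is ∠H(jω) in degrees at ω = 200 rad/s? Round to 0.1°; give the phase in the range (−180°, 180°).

-0.6°

At s = jω = j200:
zero (s+2): 2 + j200 → |·| = √(2²+200²) = √40004 ≈ 200.01, ∠ = arctan(200/2) ≈ 89.43°
quadratic: (j200)² + 228·j200 + 40000 = 0 + j45600 → |·| ≈ 45600, ∠ ≈ 90.00°
∠H = 89.43° − 90.00° = -0.57°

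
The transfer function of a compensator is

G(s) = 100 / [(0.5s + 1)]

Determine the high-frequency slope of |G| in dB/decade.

Each pole contributes −20 dB/decade at high frequency; each zero contributes +20 dB/decade.
Net: 0 zero(s) − 1 pole(s) → -20 dB/decade.

-20 dB/decade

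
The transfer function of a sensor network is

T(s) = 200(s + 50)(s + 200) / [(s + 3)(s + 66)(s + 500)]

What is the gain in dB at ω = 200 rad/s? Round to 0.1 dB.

-5.8 dB

At s = jω = j200:
zero (s+50): 50 + j200 → |·| = √(50²+200²) = √42500 ≈ 206.16, ∠ = arctan(200/50) ≈ 75.96°
zero (s+200): 200 + j200 → |·| = √(200²+200²) = √80000 ≈ 282.84, ∠ = arctan(200/200) ≈ 45.00°
pole (s+3): 3 + j200 → |·| = √(3²+200²) = √40009 ≈ 200.02, ∠ = arctan(200/3) ≈ 89.14°
pole (s+66): 66 + j200 → |·| = √(66²+200²) = √44356 ≈ 210.61, ∠ = arctan(200/66) ≈ 71.74°
pole (s+500): 500 + j200 → |·| = √(500²+200²) = √290000 ≈ 538.52, ∠ = arctan(200/500) ≈ 21.80°
|T| = 200 · 58310 / 2.2686e+07 ≈ 0.51406
Gain = 20 log₁₀(0.51406) ≈ -5.78 dB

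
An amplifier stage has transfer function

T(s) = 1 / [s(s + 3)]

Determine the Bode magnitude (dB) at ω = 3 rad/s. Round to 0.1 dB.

At s = jω = j3:
pole (s+3): 3 + j3 → |·| = √(3²+3²) = √18 ≈ 4.2426, ∠ = arctan(3/3) ≈ 45.00°
pole at origin: |s| = 3, ∠ = 90.00° (in denominator)
|T| = 1 / 12.728 ≈ 0.078567
Gain = 20 log₁₀(0.078567) ≈ -22.10 dB

-22.1 dB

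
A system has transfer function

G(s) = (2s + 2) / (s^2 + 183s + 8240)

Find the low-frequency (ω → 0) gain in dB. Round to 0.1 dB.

-72.3 dB

G(0) = 2 / 8240 ≈ 0.00024272
20 log₁₀(0.00024272) ≈ -72.30 dB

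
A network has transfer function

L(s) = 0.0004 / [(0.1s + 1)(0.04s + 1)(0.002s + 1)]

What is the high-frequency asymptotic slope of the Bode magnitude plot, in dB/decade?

Each pole contributes −20 dB/decade at high frequency; each zero contributes +20 dB/decade.
Net: 0 zero(s) − 3 pole(s) → -60 dB/decade.

-60 dB/decade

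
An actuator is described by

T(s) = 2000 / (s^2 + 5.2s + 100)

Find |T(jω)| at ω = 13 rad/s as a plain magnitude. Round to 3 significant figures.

20.7

At s = jω = j13:
quadratic: (j13)² + 5.2·j13 + 100 = -69 + j67.6 → |·| ≈ 96.596, ∠ ≈ 135.59°
|T| = 2000 / 96.596 ≈ 20.705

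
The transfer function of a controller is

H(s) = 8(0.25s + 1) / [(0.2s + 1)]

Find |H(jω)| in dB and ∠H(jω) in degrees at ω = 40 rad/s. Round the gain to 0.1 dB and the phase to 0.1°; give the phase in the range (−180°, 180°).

At ω = 40 rad/s:
zero (1 + j40·0.25) = 1 + j10 → |·| ≈ 10.05, ∠ ≈ 84.29°
pole (1 + j40·0.2) = 1 + j8 → |·| ≈ 8.0623, ∠ ≈ 82.87°
|H| = 8 · 10.05 / (8.0623) ≈ 9.9723
Gain = 20 log₁₀(9.9723) ≈ 19.98 dB
∠H = (84.29°) − (82.87°) = 1.42°

20.0 dB, 1.4°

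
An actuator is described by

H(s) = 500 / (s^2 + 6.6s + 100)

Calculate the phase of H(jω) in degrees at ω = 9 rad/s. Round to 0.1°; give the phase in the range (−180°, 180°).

At s = jω = j9:
quadratic: (j9)² + 6.6·j9 + 100 = 19 + j59.4 → |·| ≈ 62.365, ∠ ≈ 72.26°
∠H = 0.00° − 72.26° = -72.26°

-72.3°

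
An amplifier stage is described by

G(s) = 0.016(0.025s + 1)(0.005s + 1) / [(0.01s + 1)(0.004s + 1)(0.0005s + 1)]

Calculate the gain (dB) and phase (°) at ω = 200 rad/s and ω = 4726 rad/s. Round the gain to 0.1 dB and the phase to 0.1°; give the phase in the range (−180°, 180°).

ω = 200: -27.9 dB, 15.9°; ω = 4726: -34.2 dB, -65.7°

At ω = 200 rad/s:
zero (1 + j200·0.025) = 1 + j5 → |·| ≈ 5.099, ∠ ≈ 78.69°
zero (1 + j200·0.005) = 1 + j1 → |·| ≈ 1.4142, ∠ ≈ 45.00°
pole (1 + j200·0.01) = 1 + j2 → |·| ≈ 2.2361, ∠ ≈ 63.43°
pole (1 + j200·0.004) = 1 + j0.8 → |·| ≈ 1.2806, ∠ ≈ 38.66°
pole (1 + j200·0.0005) = 1 + j0.1 → |·| ≈ 1.005, ∠ ≈ 5.71°
|G| = 0.016 · 5.099 · 1.4142 / (2.2361 · 1.2806 · 1.005) ≈ 0.040091
Gain = 20 log₁₀(0.040091) ≈ -27.94 dB
∠G = (78.69° + 45.00°) − (63.43° + 38.66° + 5.71°) = 15.89°

At ω = 4726 rad/s:
zero (1 + j4726·0.025) = 1 + j118.15 → |·| ≈ 118.15, ∠ ≈ 89.52°
zero (1 + j4726·0.005) = 1 + j23.63 → |·| ≈ 23.651, ∠ ≈ 87.58°
pole (1 + j4726·0.01) = 1 + j47.26 → |·| ≈ 47.271, ∠ ≈ 88.79°
pole (1 + j4726·0.004) = 1 + j18.904 → |·| ≈ 18.93, ∠ ≈ 86.97°
pole (1 + j4726·0.0005) = 1 + j2.363 → |·| ≈ 2.5659, ∠ ≈ 67.06°
|G| = 0.016 · 118.15 · 23.651 / (47.271 · 18.93 · 2.5659) ≈ 0.019472
Gain = 20 log₁₀(0.019472) ≈ -34.21 dB
∠G = (89.52° + 87.58°) − (88.79° + 86.97° + 67.06°) = -65.72°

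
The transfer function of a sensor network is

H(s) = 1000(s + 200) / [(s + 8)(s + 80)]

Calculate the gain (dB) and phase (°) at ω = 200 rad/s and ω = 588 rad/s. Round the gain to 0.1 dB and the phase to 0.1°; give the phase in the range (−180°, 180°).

ω = 200: 16.3 dB, -110.9°; ω = 588: 5.0 dB, -100.3°

At s = jω = j200:
zero (s+200): 200 + j200 → |·| = √(200²+200²) = √80000 ≈ 282.84, ∠ = arctan(200/200) ≈ 45.00°
pole (s+8): 8 + j200 → |·| = √(8²+200²) = √40064 ≈ 200.16, ∠ = arctan(200/8) ≈ 87.71°
pole (s+80): 80 + j200 → |·| = √(80²+200²) = √46400 ≈ 215.41, ∠ = arctan(200/80) ≈ 68.20°
|H| = 1000 · 282.84 / 43116 ≈ 6.56
Gain = 20 log₁₀(6.56) ≈ 16.34 dB
∠H = 45.00° − 155.91° = -110.91°

At s = jω = j588:
zero (s+200): 200 + j588 → |·| = √(200²+588²) = √385744 ≈ 621.08, ∠ = arctan(588/200) ≈ 71.21°
pole (s+8): 8 + j588 → |·| = √(8²+588²) = √345808 ≈ 588.05, ∠ = arctan(588/8) ≈ 89.22°
pole (s+80): 80 + j588 → |·| = √(80²+588²) = √352144 ≈ 593.42, ∠ = arctan(588/80) ≈ 82.25°
|H| = 1000 · 621.08 / 3.4896e+05 ≈ 1.7798
Gain = 20 log₁₀(1.7798) ≈ 5.01 dB
∠H = 71.21° − 171.47° = -100.26°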